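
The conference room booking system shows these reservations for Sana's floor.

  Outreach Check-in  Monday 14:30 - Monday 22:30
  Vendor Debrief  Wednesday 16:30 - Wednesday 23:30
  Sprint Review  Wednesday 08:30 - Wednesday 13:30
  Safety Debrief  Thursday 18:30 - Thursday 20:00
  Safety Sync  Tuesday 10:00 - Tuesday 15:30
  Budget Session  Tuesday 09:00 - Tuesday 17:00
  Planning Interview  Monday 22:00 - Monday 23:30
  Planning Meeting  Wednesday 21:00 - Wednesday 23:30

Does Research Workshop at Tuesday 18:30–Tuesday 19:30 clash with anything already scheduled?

No — it doesn't clash with anything

Outreach Check-in: ends Monday 22:30 at or before Research Workshop starts Tuesday 18:30 → clear.
Planning Interview: ends Monday 23:30 at or before Research Workshop starts Tuesday 18:30 → clear.
Budget Session: ends Tuesday 17:00 at or before Research Workshop starts Tuesday 18:30 → clear.
Safety Sync: ends Tuesday 15:30 at or before Research Workshop starts Tuesday 18:30 → clear.
Sprint Review: starts Wednesday 08:30 at or after Research Workshop ends Tuesday 19:30 → clear.
Vendor Debrief: starts Wednesday 16:30 at or after Research Workshop ends Tuesday 19:30 → clear.
Planning Meeting: starts Wednesday 21:00 at or after Research Workshop ends Tuesday 19:30 → clear.
Safety Debrief: starts Thursday 18:30 at or after Research Workshop ends Tuesday 19:30 → clear.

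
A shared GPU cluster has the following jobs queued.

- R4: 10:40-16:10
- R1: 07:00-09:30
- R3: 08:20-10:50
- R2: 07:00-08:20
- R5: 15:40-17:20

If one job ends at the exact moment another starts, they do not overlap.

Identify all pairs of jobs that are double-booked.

R1 & R2, R1 & R3, R3 & R4, R4 & R5

Sorted by start: R1, R2, R3, R4, R5.
R2 starts before R1 ends → R1 and R2 overlap.
R3 starts before R1 ends → R1 and R3 overlap.
R4 starts after R1 ends, so R1 has no further overlaps.
R3 starts exactly when R2 ends (back-to-back, no overlap), so R2 has no further overlaps.
R4 starts before R3 ends → R3 and R4 overlap.
R5 starts after R3 ends.
R5 starts before R4 ends → R4 and R5 overlap.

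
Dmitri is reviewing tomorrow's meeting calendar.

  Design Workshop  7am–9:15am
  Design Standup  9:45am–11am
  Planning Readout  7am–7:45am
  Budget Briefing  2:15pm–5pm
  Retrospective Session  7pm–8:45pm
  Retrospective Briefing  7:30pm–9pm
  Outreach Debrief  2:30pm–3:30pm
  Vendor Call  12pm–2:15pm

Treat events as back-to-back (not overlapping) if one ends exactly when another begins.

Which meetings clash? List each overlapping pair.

Budget Briefing & Outreach Debrief, Design Workshop & Planning Readout, Retrospective Briefing & Retrospective Session

Two intervals overlap when each starts before the other ends.
Sorted by start: Design Workshop, Planning Readout, Design Standup, Vendor Call, Budget Briefing, Outreach Debrief, Retrospective Session, Retrospective Briefing.
Planning Readout starts before Design Workshop ends → Design Workshop and Planning Readout overlap.
Design Standup starts after Design Workshop ends; Design Workshop is clear from here.
Design Standup starts after Planning Readout ends; Planning Readout is clear from here.
Vendor Call starts after Design Standup ends; Design Standup is clear from here.
Budget Briefing starts exactly when Vendor Call ends (back-to-back, no overlap); Vendor Call is clear from here.
Outreach Debrief starts before Budget Briefing ends → Budget Briefing and Outreach Debrief overlap.
Retrospective Session starts after Budget Briefing ends; Budget Briefing is clear from here.
Retrospective Session starts after Outreach Debrief ends; Outreach Debrief is clear from here.
Retrospective Briefing starts before Retrospective Session ends → Retrospective Session and Retrospective Briefing overlap.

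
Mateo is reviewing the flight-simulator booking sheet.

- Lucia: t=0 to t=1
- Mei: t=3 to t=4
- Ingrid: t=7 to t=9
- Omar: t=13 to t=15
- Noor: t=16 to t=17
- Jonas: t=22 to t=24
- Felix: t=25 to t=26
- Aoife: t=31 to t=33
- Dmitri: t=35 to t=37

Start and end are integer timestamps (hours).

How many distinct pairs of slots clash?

0

Two intervals overlap when each starts before the other ends.
Sorted by start: Lucia, Mei, Ingrid, Omar, Noor, Jonas, Felix, Aoife, Dmitri.
Mei starts after Lucia ends; Lucia is clear from here.
Ingrid starts after Mei ends; Mei is clear from here.
Omar starts after Ingrid ends; Ingrid is clear from here.
Noor starts after Omar ends; Omar is clear from here.
Jonas starts after Noor ends; Noor is clear from here.
Felix starts after Jonas ends; Jonas is clear from here.
Aoife starts after Felix ends; Felix is clear from here.
Dmitri starts after Aoife ends.
No pair overlaps.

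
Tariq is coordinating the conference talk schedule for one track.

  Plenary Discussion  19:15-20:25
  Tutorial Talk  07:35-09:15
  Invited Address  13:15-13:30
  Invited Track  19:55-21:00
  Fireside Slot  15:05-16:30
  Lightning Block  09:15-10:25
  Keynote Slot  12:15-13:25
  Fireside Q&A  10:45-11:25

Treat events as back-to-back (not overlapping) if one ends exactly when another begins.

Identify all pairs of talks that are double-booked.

Two intervals overlap when each starts before the other ends.
Sorted by start: Tutorial Talk, Lightning Block, Fireside Q&A, Keynote Slot, Invited Address, Fireside Slot, Plenary Discussion, Invited Track.
Lightning Block starts exactly when Tutorial Talk ends (back-to-back, no overlap), so nothing later overlaps Tutorial Talk either.
Fireside Q&A starts after Lightning Block ends, so nothing later overlaps Lightning Block either.
Keynote Slot starts after Fireside Q&A ends, so nothing later overlaps Fireside Q&A either.
Invited Address starts before Keynote Slot ends → Keynote Slot and Invited Address overlap.
Fireside Slot starts after Keynote Slot ends, so nothing later overlaps Keynote Slot either.
Fireside Slot starts after Invited Address ends, so nothing later overlaps Invited Address either.
Plenary Discussion starts after Fireside Slot ends, so nothing later overlaps Fireside Slot either.
Invited Track starts before Plenary Discussion ends → Plenary Discussion and Invited Track overlap.

Invited Address & Keynote Slot, Invited Track & Plenary Discussion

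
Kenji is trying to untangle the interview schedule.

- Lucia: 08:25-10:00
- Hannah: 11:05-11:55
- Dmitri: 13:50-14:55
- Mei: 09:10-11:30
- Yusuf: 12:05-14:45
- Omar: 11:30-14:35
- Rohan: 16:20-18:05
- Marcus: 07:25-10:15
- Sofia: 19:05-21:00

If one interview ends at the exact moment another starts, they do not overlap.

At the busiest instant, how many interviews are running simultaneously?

3

Sweep the timeline, counting +1 at each start and −1 at each end (ends before starts at a tie):
07:25 start Marcus → 1
08:25 start Lucia → 2
09:10 start Mei → 3
10:00 end Lucia → 2
10:15 end Marcus → 1
11:05 start Hannah → 2
11:30 end Mei → 1
11:30 start Omar → 2
11:55 end Hannah → 1
12:05 start Yusuf → 2
13:50 start Dmitri → 3
14:35 end Omar → 2
14:45 end Yusuf → 1
14:55 end Dmitri → 0
16:20 start Rohan → 1
18:05 end Rohan → 0
19:05 start Sofia → 1
21:00 end Sofia → 0
Peak is 3, at 09:10 (Lucia, Marcus, Mei).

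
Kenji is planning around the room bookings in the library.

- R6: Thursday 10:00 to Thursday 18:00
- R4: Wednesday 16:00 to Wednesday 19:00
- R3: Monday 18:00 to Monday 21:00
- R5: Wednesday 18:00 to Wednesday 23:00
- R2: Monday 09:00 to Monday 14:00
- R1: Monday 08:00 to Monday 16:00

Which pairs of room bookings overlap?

Sorted by start: R1, R2, R3, R4, R5, R6.
R2 starts before R1 ends → R1 and R2 overlap.
R3 starts after R1 ends; R1 is clear from here.
R3 starts after R2 ends; R2 is clear from here.
R4 starts after R3 ends; R3 is clear from here.
R5 starts before R4 ends → R4 and R5 overlap.
R6 starts after R4 ends.
R6 starts after R5 ends.

R1 & R2, R4 & R5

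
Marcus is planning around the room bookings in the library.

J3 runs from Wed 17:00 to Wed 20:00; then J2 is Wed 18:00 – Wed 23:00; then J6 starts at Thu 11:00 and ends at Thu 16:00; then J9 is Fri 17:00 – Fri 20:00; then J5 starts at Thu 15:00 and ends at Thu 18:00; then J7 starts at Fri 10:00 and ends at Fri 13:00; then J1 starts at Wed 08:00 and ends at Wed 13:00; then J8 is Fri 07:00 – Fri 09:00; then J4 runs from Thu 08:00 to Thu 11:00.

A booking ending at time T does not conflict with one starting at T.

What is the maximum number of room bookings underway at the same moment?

2

Walk through starts and ends in time order (an end at T is processed before a start at T):
Wed 08:00 start J1 → 1
Wed 13:00 end J1 → 0
Wed 17:00 start J3 → 1
Wed 18:00 start J2 → 2
Wed 20:00 end J3 → 1
Wed 23:00 end J2 → 0
Thu 08:00 start J4 → 1
Thu 11:00 end J4 → 0
Thu 11:00 start J6 → 1
Thu 15:00 start J5 → 2
Thu 16:00 end J6 → 1
Thu 18:00 end J5 → 0
Fri 07:00 start J8 → 1
Fri 09:00 end J8 → 0
Fri 10:00 start J7 → 1
Fri 13:00 end J7 → 0
Fri 17:00 start J9 → 1
Fri 20:00 end J9 → 0
Peak is 2, at Wed 18:00 (J2, J3).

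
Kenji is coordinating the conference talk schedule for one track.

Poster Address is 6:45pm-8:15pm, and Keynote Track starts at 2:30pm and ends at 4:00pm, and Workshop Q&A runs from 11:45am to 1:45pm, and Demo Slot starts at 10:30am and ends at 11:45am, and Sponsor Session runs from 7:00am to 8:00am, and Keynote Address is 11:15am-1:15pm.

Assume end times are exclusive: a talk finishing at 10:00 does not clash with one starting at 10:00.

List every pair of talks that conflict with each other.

Demo Slot & Keynote Address, Keynote Address & Workshop Q&A

Check each pair: they overlap iff neither finishes before the other starts.
Sorted by start: Sponsor Session, Demo Slot, Keynote Address, Workshop Q&A, Keynote Track, Poster Address.
Demo Slot starts after Sponsor Session ends, so nothing later overlaps Sponsor Session either.
Keynote Address starts before Demo Slot ends → Demo Slot and Keynote Address overlap.
Workshop Q&A starts exactly when Demo Slot ends (back-to-back, no overlap), so nothing later overlaps Demo Slot either.
Workshop Q&A starts before Keynote Address ends → Keynote Address and Workshop Q&A overlap.
Keynote Track starts after Keynote Address ends, so nothing later overlaps Keynote Address either.
Keynote Track starts after Workshop Q&A ends, so nothing later overlaps Workshop Q&A either.
Poster Address starts after Keynote Track ends.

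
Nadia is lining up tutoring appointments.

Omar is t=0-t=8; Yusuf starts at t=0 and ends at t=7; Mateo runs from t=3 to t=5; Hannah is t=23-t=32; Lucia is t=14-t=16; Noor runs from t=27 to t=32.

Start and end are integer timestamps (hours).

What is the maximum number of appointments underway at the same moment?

3

Sort all start/end points and keep a running count:
t=0 start Omar → 1
t=0 start Yusuf → 2
t=3 start Mateo → 3
t=5 end Mateo → 2
t=7 end Yusuf → 1
t=8 end Omar → 0
t=14 start Lucia → 1
t=16 end Lucia → 0
t=23 start Hannah → 1
t=27 start Noor → 2
t=32 end Hannah → 1
t=32 end Noor → 0
Peak is 3, at t=3 (Mateo, Omar, Yusuf).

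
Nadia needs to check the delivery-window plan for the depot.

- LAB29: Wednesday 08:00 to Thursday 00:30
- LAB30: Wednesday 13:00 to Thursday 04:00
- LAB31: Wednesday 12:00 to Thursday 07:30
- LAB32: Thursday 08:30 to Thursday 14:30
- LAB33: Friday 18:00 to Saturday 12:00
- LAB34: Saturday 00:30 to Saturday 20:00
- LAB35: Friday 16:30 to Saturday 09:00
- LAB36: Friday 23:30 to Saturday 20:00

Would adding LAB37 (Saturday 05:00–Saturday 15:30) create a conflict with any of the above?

LAB29: ends Thursday 00:30 at or before LAB37 starts Saturday 05:00 → clear.
LAB31: ends Thursday 07:30 at or before LAB37 starts Saturday 05:00 → clear.
LAB30: ends Thursday 04:00 at or before LAB37 starts Saturday 05:00 → clear.
LAB32: ends Thursday 14:30 at or before LAB37 starts Saturday 05:00 → clear.
LAB35: starts Friday 16:30 before LAB37 ends Saturday 15:30, and ends Saturday 09:00 after LAB37 starts Saturday 05:00 → overlap.
LAB33: starts Friday 18:00 before LAB37 ends Saturday 15:30, and ends Saturday 12:00 after LAB37 starts Saturday 05:00 → overlap.
LAB36: starts Friday 23:30 before LAB37 ends Saturday 15:30, and ends Saturday 20:00 after LAB37 starts Saturday 05:00 → overlap.
LAB34: starts Saturday 00:30 before LAB37 ends Saturday 15:30, and ends Saturday 20:00 after LAB37 starts Saturday 05:00 → overlap.
LAB37 overlaps LAB33, LAB34, LAB35, LAB36.

Yes — it overlaps LAB33, LAB34, LAB35, LAB36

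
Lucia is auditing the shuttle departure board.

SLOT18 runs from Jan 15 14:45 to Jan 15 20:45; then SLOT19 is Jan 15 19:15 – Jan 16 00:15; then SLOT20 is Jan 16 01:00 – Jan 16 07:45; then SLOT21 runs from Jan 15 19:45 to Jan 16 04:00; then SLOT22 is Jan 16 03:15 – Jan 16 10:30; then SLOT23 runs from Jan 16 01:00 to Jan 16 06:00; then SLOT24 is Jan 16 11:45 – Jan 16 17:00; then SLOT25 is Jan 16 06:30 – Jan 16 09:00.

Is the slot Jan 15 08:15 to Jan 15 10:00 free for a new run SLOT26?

SLOT18: starts Jan 15 14:45 at or after SLOT26 ends Jan 15 10:00 → clear.
SLOT19: starts Jan 15 19:15 at or after SLOT26 ends Jan 15 10:00 → clear.
SLOT21: starts Jan 15 19:45 at or after SLOT26 ends Jan 15 10:00 → clear.
SLOT20: starts Jan 16 01:00 at or after SLOT26 ends Jan 15 10:00 → clear.
SLOT23: starts Jan 16 01:00 at or after SLOT26 ends Jan 15 10:00 → clear.
SLOT22: starts Jan 16 03:15 at or after SLOT26 ends Jan 15 10:00 → clear.
SLOT25: starts Jan 16 06:30 at or after SLOT26 ends Jan 15 10:00 → clear.
SLOT24: starts Jan 16 11:45 at or after SLOT26 ends Jan 15 10:00 → clear.

Yes — the slot is free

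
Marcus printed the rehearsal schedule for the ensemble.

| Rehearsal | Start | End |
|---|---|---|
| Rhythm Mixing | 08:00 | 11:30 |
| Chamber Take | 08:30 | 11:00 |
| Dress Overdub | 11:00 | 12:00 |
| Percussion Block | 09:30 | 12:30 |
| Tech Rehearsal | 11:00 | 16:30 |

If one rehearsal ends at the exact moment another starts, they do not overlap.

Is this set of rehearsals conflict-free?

Two intervals overlap when each starts before the other ends.
Sorted by start: Rhythm Mixing, Chamber Take, Percussion Block, Dress Overdub, Tech Rehearsal.
Chamber Take starts before Rhythm Mixing ends → Rhythm Mixing and Chamber Take overlap.
That's a conflict, so the schedule is not conflict-free.

No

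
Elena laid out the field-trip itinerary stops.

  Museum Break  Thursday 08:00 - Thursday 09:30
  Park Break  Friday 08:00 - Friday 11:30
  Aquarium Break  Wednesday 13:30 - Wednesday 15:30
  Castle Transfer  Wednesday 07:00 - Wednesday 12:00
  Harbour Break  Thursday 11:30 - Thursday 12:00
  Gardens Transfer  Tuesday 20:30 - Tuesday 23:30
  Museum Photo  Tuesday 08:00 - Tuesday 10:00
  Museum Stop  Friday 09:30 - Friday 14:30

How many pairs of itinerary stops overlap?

Sorted by start: Museum Photo, Gardens Transfer, Castle Transfer, Aquarium Break, Museum Break, Harbour Break, Park Break, Museum Stop.
Gardens Transfer starts after Museum Photo ends, so nothing later overlaps Museum Photo either.
Castle Transfer starts after Gardens Transfer ends, so nothing later overlaps Gardens Transfer either.
Aquarium Break starts after Castle Transfer ends, so nothing later overlaps Castle Transfer either.
Museum Break starts after Aquarium Break ends, so nothing later overlaps Aquarium Break either.
Harbour Break starts after Museum Break ends, so nothing later overlaps Museum Break either.
Park Break starts after Harbour Break ends, so nothing later overlaps Harbour Break either.
Museum Stop starts before Park Break ends → Park Break and Museum Stop overlap.
Overlapping pairs: Museum Stop & Park Break — 1 in total.

1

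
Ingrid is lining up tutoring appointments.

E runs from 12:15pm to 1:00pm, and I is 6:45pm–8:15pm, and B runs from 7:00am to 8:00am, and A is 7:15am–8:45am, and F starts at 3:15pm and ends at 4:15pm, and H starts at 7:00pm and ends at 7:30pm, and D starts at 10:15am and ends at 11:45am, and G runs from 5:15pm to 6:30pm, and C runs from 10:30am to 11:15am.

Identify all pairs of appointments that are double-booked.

Two intervals overlap when each starts before the other ends.
Sorted by start: B, A, D, C, E, F, G, I, H.
A starts before B ends → B and A overlap.
D starts after B ends — done with B.
D starts after A ends — done with A.
C starts before D ends → D and C overlap.
E starts after D ends — done with D.
E starts after C ends — done with C.
F starts after E ends — done with E.
G starts after F ends — done with F.
I starts after G ends — done with G.
H starts before I ends → I and H overlap.

A & B, C & D, H & I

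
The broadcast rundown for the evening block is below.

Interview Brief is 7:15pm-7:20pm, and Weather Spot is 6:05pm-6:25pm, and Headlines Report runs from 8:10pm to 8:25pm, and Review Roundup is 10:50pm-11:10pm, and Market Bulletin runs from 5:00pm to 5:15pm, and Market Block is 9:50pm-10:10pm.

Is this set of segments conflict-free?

Sorted by start: Market Bulletin, Weather Spot, Interview Brief, Headlines Report, Market Block, Review Roundup.
Weather Spot starts after Market Bulletin ends, so nothing later overlaps Market Bulletin either.
Interview Brief starts after Weather Spot ends, so nothing later overlaps Weather Spot either.
Headlines Report starts after Interview Brief ends, so nothing later overlaps Interview Brief either.
Market Block starts after Headlines Report ends, so nothing later overlaps Headlines Report either.
Review Roundup starts after Market Block ends.
Every pair is clear; the schedule has no overlaps.

Yes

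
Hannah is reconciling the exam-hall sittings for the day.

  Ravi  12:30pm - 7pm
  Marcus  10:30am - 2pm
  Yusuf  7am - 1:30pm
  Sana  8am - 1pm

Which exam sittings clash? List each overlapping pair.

Marcus & Ravi, Marcus & Sana, Marcus & Yusuf, Ravi & Sana, Ravi & Yusuf, Sana & Yusuf

Sorted by start: Yusuf, Sana, Marcus, Ravi.
Sana starts before Yusuf ends → Yusuf and Sana overlap.
Marcus starts before Yusuf ends → Yusuf and Marcus overlap.
Ravi starts before Yusuf ends → Yusuf and Ravi overlap.
Marcus starts before Sana ends → Sana and Marcus overlap.
Ravi starts before Sana ends → Sana and Ravi overlap.
Ravi starts before Marcus ends → Marcus and Ravi overlap.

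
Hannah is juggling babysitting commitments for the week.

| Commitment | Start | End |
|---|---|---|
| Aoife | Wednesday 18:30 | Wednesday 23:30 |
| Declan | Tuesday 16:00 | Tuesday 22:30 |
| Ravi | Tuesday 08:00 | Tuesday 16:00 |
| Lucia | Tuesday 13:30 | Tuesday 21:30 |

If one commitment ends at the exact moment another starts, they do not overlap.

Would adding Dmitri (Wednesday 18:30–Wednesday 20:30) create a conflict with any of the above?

Ravi: ends Tuesday 16:00 at or before Dmitri starts Wednesday 18:30 → clear.
Lucia: ends Tuesday 21:30 at or before Dmitri starts Wednesday 18:30 → clear.
Declan: ends Tuesday 22:30 at or before Dmitri starts Wednesday 18:30 → clear.
Aoife: starts Wednesday 18:30 before Dmitri ends Wednesday 20:30, and ends Wednesday 23:30 after Dmitri starts Wednesday 18:30 → overlap.
Dmitri overlaps Aoife.

Yes — it overlaps Aoife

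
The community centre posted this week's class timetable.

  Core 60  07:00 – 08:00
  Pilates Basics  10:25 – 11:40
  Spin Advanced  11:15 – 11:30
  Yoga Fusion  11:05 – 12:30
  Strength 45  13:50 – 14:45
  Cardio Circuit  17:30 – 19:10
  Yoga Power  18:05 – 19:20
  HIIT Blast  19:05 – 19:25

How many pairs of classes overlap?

Sorted by start: Core 60, Pilates Basics, Yoga Fusion, Spin Advanced, Strength 45, Cardio Circuit, Yoga Power, HIIT Blast.
Pilates Basics starts after Core 60 ends — done with Core 60.
Yoga Fusion starts before Pilates Basics ends → Pilates Basics and Yoga Fusion overlap.
Spin Advanced starts before Pilates Basics ends → Pilates Basics and Spin Advanced overlap.
Strength 45 starts after Pilates Basics ends — done with Pilates Basics.
Spin Advanced starts before Yoga Fusion ends → Yoga Fusion and Spin Advanced overlap.
Strength 45 starts after Yoga Fusion ends — done with Yoga Fusion.
Strength 45 starts after Spin Advanced ends — done with Spin Advanced.
Cardio Circuit starts after Strength 45 ends — done with Strength 45.
Yoga Power starts before Cardio Circuit ends → Cardio Circuit and Yoga Power overlap.
HIIT Blast starts before Cardio Circuit ends → Cardio Circuit and HIIT Blast overlap.
HIIT Blast starts before Yoga Power ends → Yoga Power and HIIT Blast overlap.
Overlapping pairs: Cardio Circuit & HIIT Blast, Cardio Circuit & Yoga Power, HIIT Blast & Yoga Power, Pilates Basics & Spin Advanced, Pilates Basics & Yoga Fusion, Spin Advanced & Yoga Fusion — 6 in total.

6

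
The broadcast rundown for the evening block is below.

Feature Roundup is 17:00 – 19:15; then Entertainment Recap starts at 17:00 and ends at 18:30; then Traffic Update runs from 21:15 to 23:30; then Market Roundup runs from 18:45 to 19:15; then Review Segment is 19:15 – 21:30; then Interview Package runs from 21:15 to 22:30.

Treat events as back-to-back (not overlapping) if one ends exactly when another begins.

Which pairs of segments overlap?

Entertainment Recap & Feature Roundup, Feature Roundup & Market Roundup, Interview Package & Review Segment, Interview Package & Traffic Update, Review Segment & Traffic Update

Sorted by start: Feature Roundup, Entertainment Recap, Market Roundup, Review Segment, Traffic Update, Interview Package.
Entertainment Recap starts before Feature Roundup ends → Feature Roundup and Entertainment Recap overlap.
Market Roundup starts before Feature Roundup ends → Feature Roundup and Market Roundup overlap.
Review Segment starts exactly when Feature Roundup ends (back-to-back, no overlap), so Feature Roundup has no further overlaps.
Market Roundup starts after Entertainment Recap ends, so Entertainment Recap has no further overlaps.
Review Segment starts exactly when Market Roundup ends (back-to-back, no overlap), so Market Roundup has no further overlaps.
Traffic Update starts before Review Segment ends → Review Segment and Traffic Update overlap.
Interview Package starts before Review Segment ends → Review Segment and Interview Package overlap.
Interview Package starts before Traffic Update ends → Traffic Update and Interview Package overlap.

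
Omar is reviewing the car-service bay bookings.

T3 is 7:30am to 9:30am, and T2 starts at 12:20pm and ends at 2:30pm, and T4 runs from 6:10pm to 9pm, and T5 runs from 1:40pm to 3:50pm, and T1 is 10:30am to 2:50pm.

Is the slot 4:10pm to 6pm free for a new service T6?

Yes — the slot is free

T3: ends 9:30am at or before T6 starts 4:10pm → clear.
T1: ends 2:50pm at or before T6 starts 4:10pm → clear.
T2: ends 2:30pm at or before T6 starts 4:10pm → clear.
T5: ends 3:50pm at or before T6 starts 4:10pm → clear.
T4: starts 6:10pm at or after T6 ends 6pm → clear.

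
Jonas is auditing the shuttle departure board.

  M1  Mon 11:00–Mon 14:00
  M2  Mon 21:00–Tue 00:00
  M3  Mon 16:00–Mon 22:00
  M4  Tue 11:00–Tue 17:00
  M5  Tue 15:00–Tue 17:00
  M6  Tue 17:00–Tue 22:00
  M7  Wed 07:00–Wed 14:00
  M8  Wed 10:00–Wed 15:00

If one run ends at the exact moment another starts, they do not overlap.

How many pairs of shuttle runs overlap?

Sorted by start: M1, M3, M2, M4, M5, M6, M7, M8.
M3 starts after M1 ends, so M1 has no further overlaps.
M2 starts before M3 ends → M3 and M2 overlap.
M4 starts after M3 ends, so M3 has no further overlaps.
M4 starts after M2 ends, so M2 has no further overlaps.
M5 starts before M4 ends → M4 and M5 overlap.
M6 starts exactly when M4 ends (back-to-back, no overlap), so M4 has no further overlaps.
M6 starts exactly when M5 ends (back-to-back, no overlap), so M5 has no further overlaps.
M7 starts after M6 ends, so M6 has no further overlaps.
M8 starts before M7 ends → M7 and M8 overlap.
Overlapping pairs: M2 & M3, M4 & M5, M7 & M8 — 3 in total.

3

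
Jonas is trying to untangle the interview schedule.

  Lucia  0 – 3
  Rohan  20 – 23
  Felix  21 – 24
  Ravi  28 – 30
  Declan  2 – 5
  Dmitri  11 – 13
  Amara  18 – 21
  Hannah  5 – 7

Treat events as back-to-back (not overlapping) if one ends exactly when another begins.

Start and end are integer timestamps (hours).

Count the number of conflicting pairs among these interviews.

Sorted by start: Lucia, Declan, Hannah, Dmitri, Amara, Rohan, Felix, Ravi.
Declan starts before Lucia ends → Lucia and Declan overlap.
Hannah starts after Lucia ends, so nothing later overlaps Lucia either.
Hannah starts exactly when Declan ends (back-to-back, no overlap), so nothing later overlaps Declan either.
Dmitri starts after Hannah ends, so nothing later overlaps Hannah either.
Amara starts after Dmitri ends, so nothing later overlaps Dmitri either.
Rohan starts before Amara ends → Amara and Rohan overlap.
Felix starts exactly when Amara ends (back-to-back, no overlap), so nothing later overlaps Amara either.
Felix starts before Rohan ends → Rohan and Felix overlap.
Ravi starts after Rohan ends.
Ravi starts after Felix ends.
Overlapping pairs: Amara & Rohan, Declan & Lucia, Felix & Rohan — 3 in total.

3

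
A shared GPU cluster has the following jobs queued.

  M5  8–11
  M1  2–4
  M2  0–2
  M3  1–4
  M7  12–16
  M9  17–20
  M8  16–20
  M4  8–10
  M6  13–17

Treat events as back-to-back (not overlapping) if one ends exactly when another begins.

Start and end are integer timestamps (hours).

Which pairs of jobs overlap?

Sorted by start: M2, M3, M1, M4, M5, M7, M6, M8, M9.
M3 starts before M2 ends → M2 and M3 overlap.
M1 starts exactly when M2 ends (back-to-back, no overlap); M2 is clear from here.
M1 starts before M3 ends → M3 and M1 overlap.
M4 starts after M3 ends; M3 is clear from here.
M4 starts after M1 ends; M1 is clear from here.
M5 starts before M4 ends → M4 and M5 overlap.
M7 starts after M4 ends; M4 is clear from here.
M7 starts after M5 ends; M5 is clear from here.
M6 starts before M7 ends → M7 and M6 overlap.
M8 starts exactly when M7 ends (back-to-back, no overlap); M7 is clear from here.
M8 starts before M6 ends → M6 and M8 overlap.
M9 starts exactly when M6 ends (back-to-back, no overlap).
M9 starts before M8 ends → M8 and M9 overlap.

M1 & M3, M2 & M3, M4 & M5, M6 & M7, M6 & M8, M8 & M9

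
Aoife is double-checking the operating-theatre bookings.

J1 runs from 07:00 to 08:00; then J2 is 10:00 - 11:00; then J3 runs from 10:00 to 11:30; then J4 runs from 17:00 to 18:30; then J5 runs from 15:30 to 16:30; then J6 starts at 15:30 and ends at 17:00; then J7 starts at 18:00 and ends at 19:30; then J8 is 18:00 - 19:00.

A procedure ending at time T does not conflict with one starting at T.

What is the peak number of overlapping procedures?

Sort all start/end points and keep a running count:
07:00 start J1 → 1
08:00 end J1 → 0
10:00 start J2 → 1
10:00 start J3 → 2
11:00 end J2 → 1
11:30 end J3 → 0
15:30 start J5 → 1
15:30 start J6 → 2
16:30 end J5 → 1
17:00 end J6 → 0
17:00 start J4 → 1
18:00 start J7 → 2
18:00 start J8 → 3
18:30 end J4 → 2
19:00 end J8 → 1
19:30 end J7 → 0
Peak is 3, at 18:00 (J4, J7, J8).

3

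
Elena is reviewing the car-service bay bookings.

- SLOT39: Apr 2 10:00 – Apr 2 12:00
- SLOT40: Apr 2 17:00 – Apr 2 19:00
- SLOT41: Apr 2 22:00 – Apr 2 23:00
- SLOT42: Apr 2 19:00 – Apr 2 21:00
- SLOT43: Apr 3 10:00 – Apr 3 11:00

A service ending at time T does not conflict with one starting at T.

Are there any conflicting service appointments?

No

Check each pair: they overlap iff neither finishes before the other starts.
Sorted by start: SLOT39, SLOT40, SLOT42, SLOT41, SLOT43.
SLOT40 starts after SLOT39 ends, so SLOT39 has no further overlaps.
SLOT42 starts exactly when SLOT40 ends (back-to-back, no overlap), so SLOT40 has no further overlaps.
SLOT41 starts after SLOT42 ends, so SLOT42 has no further overlaps.
SLOT43 starts after SLOT41 ends.
Every pair is clear; the schedule has no overlaps.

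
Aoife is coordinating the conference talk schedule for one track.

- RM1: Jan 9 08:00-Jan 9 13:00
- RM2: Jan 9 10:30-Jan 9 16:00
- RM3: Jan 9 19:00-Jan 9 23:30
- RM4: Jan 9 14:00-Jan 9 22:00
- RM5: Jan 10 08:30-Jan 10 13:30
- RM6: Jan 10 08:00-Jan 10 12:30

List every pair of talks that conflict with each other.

RM1 & RM2, RM2 & RM4, RM3 & RM4, RM5 & RM6

Sorted by start: RM1, RM2, RM4, RM3, RM6, RM5.
RM2 starts before RM1 ends → RM1 and RM2 overlap.
RM4 starts after RM1 ends, so nothing later overlaps RM1 either.
RM4 starts before RM2 ends → RM2 and RM4 overlap.
RM3 starts after RM2 ends, so nothing later overlaps RM2 either.
RM3 starts before RM4 ends → RM4 and RM3 overlap.
RM6 starts after RM4 ends, so nothing later overlaps RM4 either.
RM6 starts after RM3 ends, so nothing later overlaps RM3 either.
RM5 starts before RM6 ends → RM6 and RM5 overlap.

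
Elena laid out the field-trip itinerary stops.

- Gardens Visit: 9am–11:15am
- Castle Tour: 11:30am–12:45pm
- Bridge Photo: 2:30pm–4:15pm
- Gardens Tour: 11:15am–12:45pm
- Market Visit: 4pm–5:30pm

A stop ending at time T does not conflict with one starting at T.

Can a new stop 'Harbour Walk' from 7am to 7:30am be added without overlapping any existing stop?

Yes — the slot is free

Gardens Visit: starts 9am at or after Harbour Walk ends 7:30am → clear.
Gardens Tour: starts 11:15am at or after Harbour Walk ends 7:30am → clear.
Castle Tour: starts 11:30am at or after Harbour Walk ends 7:30am → clear.
Bridge Photo: starts 2:30pm at or after Harbour Walk ends 7:30am → clear.
Market Visit: starts 4pm at or after Harbour Walk ends 7:30am → clear.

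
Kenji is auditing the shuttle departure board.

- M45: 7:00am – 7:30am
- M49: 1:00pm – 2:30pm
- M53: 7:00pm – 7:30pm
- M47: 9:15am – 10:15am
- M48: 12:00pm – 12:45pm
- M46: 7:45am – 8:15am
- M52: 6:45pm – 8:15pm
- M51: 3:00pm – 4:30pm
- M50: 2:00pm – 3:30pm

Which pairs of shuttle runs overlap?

M49 & M50, M50 & M51, M52 & M53

Check each pair: they overlap iff neither finishes before the other starts.
Sorted by start: M45, M46, M47, M48, M49, M50, M51, M52, M53.
M46 starts after M45 ends; M45 is clear from here.
M47 starts after M46 ends; M46 is clear from here.
M48 starts after M47 ends; M47 is clear from here.
M49 starts after M48 ends; M48 is clear from here.
M50 starts before M49 ends → M49 and M50 overlap.
M51 starts after M49 ends; M49 is clear from here.
M51 starts before M50 ends → M50 and M51 overlap.
M52 starts after M50 ends; M50 is clear from here.
M52 starts after M51 ends; M51 is clear from here.
M53 starts before M52 ends → M52 and M53 overlap.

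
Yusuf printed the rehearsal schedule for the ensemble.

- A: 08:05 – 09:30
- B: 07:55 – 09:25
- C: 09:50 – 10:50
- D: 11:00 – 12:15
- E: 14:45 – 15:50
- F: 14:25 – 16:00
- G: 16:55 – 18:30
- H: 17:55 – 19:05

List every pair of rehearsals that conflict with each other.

A & B, E & F, G & H

Sorted by start: B, A, C, D, F, E, G, H.
A starts before B ends → B and A overlap.
C starts after B ends — done with B.
C starts after A ends — done with A.
D starts after C ends — done with C.
F starts after D ends — done with D.
E starts before F ends → F and E overlap.
G starts after F ends — done with F.
G starts after E ends — done with E.
H starts before G ends → G and H overlap.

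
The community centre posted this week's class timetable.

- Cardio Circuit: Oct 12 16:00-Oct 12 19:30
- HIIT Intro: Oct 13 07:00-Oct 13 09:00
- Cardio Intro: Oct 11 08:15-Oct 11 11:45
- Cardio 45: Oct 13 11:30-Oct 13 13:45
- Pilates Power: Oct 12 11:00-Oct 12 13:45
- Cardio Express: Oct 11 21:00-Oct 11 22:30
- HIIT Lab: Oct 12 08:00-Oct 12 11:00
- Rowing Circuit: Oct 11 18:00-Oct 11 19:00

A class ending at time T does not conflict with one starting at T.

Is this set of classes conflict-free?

Yes

Sorted by start: Cardio Intro, Rowing Circuit, Cardio Express, HIIT Lab, Pilates Power, Cardio Circuit, HIIT Intro, Cardio 45.
Rowing Circuit starts after Cardio Intro ends; Cardio Intro is clear from here.
Cardio Express starts after Rowing Circuit ends; Rowing Circuit is clear from here.
HIIT Lab starts after Cardio Express ends; Cardio Express is clear from here.
Pilates Power starts exactly when HIIT Lab ends (back-to-back, no overlap); HIIT Lab is clear from here.
Cardio Circuit starts after Pilates Power ends; Pilates Power is clear from here.
HIIT Intro starts after Cardio Circuit ends; Cardio Circuit is clear from here.
Cardio 45 starts after HIIT Intro ends.
Every pair is clear; the schedule has no overlaps.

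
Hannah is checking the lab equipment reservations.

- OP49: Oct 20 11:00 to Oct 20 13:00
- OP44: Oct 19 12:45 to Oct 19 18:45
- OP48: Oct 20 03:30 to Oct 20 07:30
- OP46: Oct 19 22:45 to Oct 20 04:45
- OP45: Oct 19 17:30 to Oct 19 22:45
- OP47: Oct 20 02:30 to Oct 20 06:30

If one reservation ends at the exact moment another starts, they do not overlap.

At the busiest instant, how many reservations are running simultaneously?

3

Sort all start/end points and keep a running count:
Oct 19 12:45 start OP44 → 1
Oct 19 17:30 start OP45 → 2
Oct 19 18:45 end OP44 → 1
Oct 19 22:45 end OP45 → 0
Oct 19 22:45 start OP46 → 1
Oct 20 02:30 start OP47 → 2
Oct 20 03:30 start OP48 → 3
Oct 20 04:45 end OP46 → 2
Oct 20 06:30 end OP47 → 1
Oct 20 07:30 end OP48 → 0
Oct 20 11:00 start OP49 → 1
Oct 20 13:00 end OP49 → 0
Peak is 3, at Oct 20 03:30 (OP46, OP47, OP48).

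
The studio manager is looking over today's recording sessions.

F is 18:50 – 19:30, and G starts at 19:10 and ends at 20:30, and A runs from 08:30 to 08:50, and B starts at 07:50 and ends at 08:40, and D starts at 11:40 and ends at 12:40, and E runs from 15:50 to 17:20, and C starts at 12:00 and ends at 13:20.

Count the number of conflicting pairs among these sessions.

3

Check each pair: they overlap iff neither finishes before the other starts.
Sorted by start: B, A, D, C, E, F, G.
A starts before B ends → B and A overlap.
D starts after B ends — done with B.
D starts after A ends — done with A.
C starts before D ends → D and C overlap.
E starts after D ends — done with D.
E starts after C ends — done with C.
F starts after E ends — done with E.
G starts before F ends → F and G overlap.
Overlapping pairs: A & B, C & D, F & G — 3 in total.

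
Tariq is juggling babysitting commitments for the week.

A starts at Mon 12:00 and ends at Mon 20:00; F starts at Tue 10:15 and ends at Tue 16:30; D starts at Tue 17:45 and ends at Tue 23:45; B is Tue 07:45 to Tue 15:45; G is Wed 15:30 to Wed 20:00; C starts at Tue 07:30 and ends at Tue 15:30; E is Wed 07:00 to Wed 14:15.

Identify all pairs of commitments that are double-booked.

B & C, B & F, C & F

Sorted by start: A, C, B, F, D, E, G.
C starts after A ends, so A has no further overlaps.
B starts before C ends → C and B overlap.
F starts before C ends → C and F overlap.
D starts after C ends, so C has no further overlaps.
F starts before B ends → B and F overlap.
D starts after B ends, so B has no further overlaps.
D starts after F ends, so F has no further overlaps.
E starts after D ends, so D has no further overlaps.
G starts after E ends.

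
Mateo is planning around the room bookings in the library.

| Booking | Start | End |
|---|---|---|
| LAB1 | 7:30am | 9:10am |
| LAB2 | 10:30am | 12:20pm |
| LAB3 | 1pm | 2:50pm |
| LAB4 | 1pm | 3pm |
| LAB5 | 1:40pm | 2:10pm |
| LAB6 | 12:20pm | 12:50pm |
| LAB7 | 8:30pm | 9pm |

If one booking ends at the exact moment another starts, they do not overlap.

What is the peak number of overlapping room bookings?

Sweep the timeline, counting +1 at each start and −1 at each end (ends before starts at a tie):
7:30am start LAB1 → 1
9:10am end LAB1 → 0
10:30am start LAB2 → 1
12:20pm end LAB2 → 0
12:20pm start LAB6 → 1
12:50pm end LAB6 → 0
1pm start LAB3 → 1
1pm start LAB4 → 2
1:40pm start LAB5 → 3
2:10pm end LAB5 → 2
2:50pm end LAB3 → 1
3pm end LAB4 → 0
8:30pm start LAB7 → 1
9pm end LAB7 → 0
Peak is 3, at 1:40pm (LAB3, LAB4, LAB5).

3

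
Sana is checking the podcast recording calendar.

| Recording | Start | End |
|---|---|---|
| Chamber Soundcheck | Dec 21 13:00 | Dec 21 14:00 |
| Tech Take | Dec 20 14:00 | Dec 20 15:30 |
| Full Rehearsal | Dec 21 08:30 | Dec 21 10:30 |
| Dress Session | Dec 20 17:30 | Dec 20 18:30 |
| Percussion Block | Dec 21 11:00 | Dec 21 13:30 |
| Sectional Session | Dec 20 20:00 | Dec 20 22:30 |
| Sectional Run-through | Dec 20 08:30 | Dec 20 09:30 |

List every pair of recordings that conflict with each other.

Chamber Soundcheck & Percussion Block

Two intervals overlap when each starts before the other ends.
Sorted by start: Sectional Run-through, Tech Take, Dress Session, Sectional Session, Full Rehearsal, Percussion Block, Chamber Soundcheck.
Tech Take starts after Sectional Run-through ends; Sectional Run-through is clear from here.
Dress Session starts after Tech Take ends; Tech Take is clear from here.
Sectional Session starts after Dress Session ends; Dress Session is clear from here.
Full Rehearsal starts after Sectional Session ends; Sectional Session is clear from here.
Percussion Block starts after Full Rehearsal ends; Full Rehearsal is clear from here.
Chamber Soundcheck starts before Percussion Block ends → Percussion Block and Chamber Soundcheck overlap.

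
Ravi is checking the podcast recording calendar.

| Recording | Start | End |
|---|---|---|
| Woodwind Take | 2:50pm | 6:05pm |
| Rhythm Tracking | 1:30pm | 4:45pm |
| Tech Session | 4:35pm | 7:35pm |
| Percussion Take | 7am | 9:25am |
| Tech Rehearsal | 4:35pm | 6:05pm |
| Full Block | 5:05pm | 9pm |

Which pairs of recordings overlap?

Full Block & Tech Rehearsal, Full Block & Tech Session, Full Block & Woodwind Take, Rhythm Tracking & Tech Rehearsal, Rhythm Tracking & Tech Session, Rhythm Tracking & Woodwind Take, Tech Rehearsal & Tech Session, Tech Rehearsal & Woodwind Take, Tech Session & Woodwind Take

Sorted by start: Percussion Take, Rhythm Tracking, Woodwind Take, Tech Session, Tech Rehearsal, Full Block.
Rhythm Tracking starts after Percussion Take ends, so Percussion Take has no further overlaps.
Woodwind Take starts before Rhythm Tracking ends → Rhythm Tracking and Woodwind Take overlap.
Tech Session starts before Rhythm Tracking ends → Rhythm Tracking and Tech Session overlap.
Tech Rehearsal starts before Rhythm Tracking ends → Rhythm Tracking and Tech Rehearsal overlap.
Full Block starts after Rhythm Tracking ends.
Tech Session starts before Woodwind Take ends → Woodwind Take and Tech Session overlap.
Tech Rehearsal starts before Woodwind Take ends → Woodwind Take and Tech Rehearsal overlap.
Full Block starts before Woodwind Take ends → Woodwind Take and Full Block overlap.
Tech Rehearsal starts before Tech Session ends → Tech Session and Tech Rehearsal overlap.
Full Block starts before Tech Session ends → Tech Session and Full Block overlap.
Full Block starts before Tech Rehearsal ends → Tech Rehearsal and Full Block overlap.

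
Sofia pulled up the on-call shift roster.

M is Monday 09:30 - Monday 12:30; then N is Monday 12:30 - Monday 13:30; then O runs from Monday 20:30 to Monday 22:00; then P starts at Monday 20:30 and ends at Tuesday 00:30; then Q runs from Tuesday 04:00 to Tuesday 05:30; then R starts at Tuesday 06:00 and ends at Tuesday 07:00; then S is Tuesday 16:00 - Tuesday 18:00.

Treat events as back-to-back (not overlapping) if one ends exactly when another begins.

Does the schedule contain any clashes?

Check each pair: they overlap iff neither finishes before the other starts.
Sorted by start: M, N, O, P, Q, R, S.
N starts exactly when M ends (back-to-back, no overlap); M is clear from here.
O starts after N ends; N is clear from here.
P starts before O ends → O and P overlap.
That's a conflict, so the schedule is not conflict-free.

Yes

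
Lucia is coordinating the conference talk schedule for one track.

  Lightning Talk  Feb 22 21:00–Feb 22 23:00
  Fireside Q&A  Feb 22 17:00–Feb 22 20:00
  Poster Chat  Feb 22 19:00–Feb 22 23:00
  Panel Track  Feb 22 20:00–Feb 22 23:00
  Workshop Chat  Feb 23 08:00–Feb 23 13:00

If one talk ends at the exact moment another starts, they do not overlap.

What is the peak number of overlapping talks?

Walk through starts and ends in time order (an end at T is processed before a start at T):
Feb 22 17:00 start Fireside Q&A → 1
Feb 22 19:00 start Poster Chat → 2
Feb 22 20:00 end Fireside Q&A → 1
Feb 22 20:00 start Panel Track → 2
Feb 22 21:00 start Lightning Talk → 3
Feb 22 23:00 end Lightning Talk → 2
Feb 22 23:00 end Panel Track → 1
Feb 22 23:00 end Poster Chat → 0
Feb 23 08:00 start Workshop Chat → 1
Feb 23 13:00 end Workshop Chat → 0
Peak is 3, at Feb 22 21:00 (Lightning Talk, Panel Track, Poster Chat).

3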